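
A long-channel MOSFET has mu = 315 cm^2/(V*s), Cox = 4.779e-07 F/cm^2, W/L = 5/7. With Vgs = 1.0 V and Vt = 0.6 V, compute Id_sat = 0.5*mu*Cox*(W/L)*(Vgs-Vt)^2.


Step 1: Overdrive voltage Vov = Vgs - Vt = 1.0 - 0.6 = 0.4 V
Step 2: W/L = 5/7 = 0.714286
Step 3: Id = 0.5 * 315 * 4.779e-07 * 0.714286 * 0.4^2
Step 4: Id = 8.60e-06 A

8.60e-06


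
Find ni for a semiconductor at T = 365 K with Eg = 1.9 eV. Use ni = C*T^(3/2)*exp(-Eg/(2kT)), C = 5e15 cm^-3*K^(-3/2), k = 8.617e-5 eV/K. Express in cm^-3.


Step 1: Compute kT = 8.617e-5 * 365 = 0.03145205 eV
Step 2: Exponent = -Eg/(2kT) = -1.9/(2*0.03145205) = -30.20471
Step 3: T^(3/2) = 365^1.5 = 6973.32
Step 4: ni = 5e15 * 6973.32 * exp(-30.20471) = 2.66e+06 cm^-3

2.66e+06


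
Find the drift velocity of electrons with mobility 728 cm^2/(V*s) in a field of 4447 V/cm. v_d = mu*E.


Step 1: v_d = mu * E
Step 2: v_d = 728 * 4447 = 3237416
Step 3: v_d = 3.24e+06 cm/s

3.24e+06


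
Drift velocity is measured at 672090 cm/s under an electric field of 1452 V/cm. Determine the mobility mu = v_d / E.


Step 1: mu = v_d / E
Step 2: mu = 672090 / 1452
Step 3: mu = 462.87 cm^2/(V*s)

462.87


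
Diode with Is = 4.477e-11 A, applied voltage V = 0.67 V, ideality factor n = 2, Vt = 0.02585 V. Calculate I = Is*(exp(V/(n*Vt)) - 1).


Step 1: V/(n*Vt) = 0.67/(2*0.02585) = 12.9594
Step 2: exp(12.9594) = 4.2481e+05
Step 3: I = 4.477e-11 * (4.2481e+05 - 1) = 1.90e-05 A

1.90e-05


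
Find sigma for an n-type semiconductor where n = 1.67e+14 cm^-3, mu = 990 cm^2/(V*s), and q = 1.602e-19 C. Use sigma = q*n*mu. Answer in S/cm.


Step 1: sigma = q * n * mu
Step 2: sigma = 1.602e-19 * 1.67e+14 * 990
Step 3: sigma = 2.649e-02 S/cm

2.649e-02


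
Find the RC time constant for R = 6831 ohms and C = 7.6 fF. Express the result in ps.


Step 1: tau = R * C
Step 2: tau = 6831 * 7.6 fF = 6831 * 7.6e-15 F
Step 3: tau = 5.19156e-11 s = 51.9156 ps

51.9156


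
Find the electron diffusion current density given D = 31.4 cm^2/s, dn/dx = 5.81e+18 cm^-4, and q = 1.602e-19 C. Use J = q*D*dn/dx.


Step 1: J = q * D * (dn/dx)
Step 2: J = 1.602e-19 * 31.4 * 5.81e+18
Step 3: J = 2.92e+01 A/cm^2

2.92e+01


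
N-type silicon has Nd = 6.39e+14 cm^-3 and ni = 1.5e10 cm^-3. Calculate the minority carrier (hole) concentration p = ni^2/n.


Step 1: Since Nd >> ni, n ≈ Nd = 6.39e+14 cm^-3
Step 2: p = ni^2 / n = (1.5e10)^2 / 6.39e+14
Step 3: p = 2.25e20 / 6.39e+14 = 3.52e+05 cm^-3

3.52e+05


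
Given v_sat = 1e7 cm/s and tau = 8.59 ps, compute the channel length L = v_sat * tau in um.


Step 1: tau in seconds = 8.59 ps * 1e-12 = 8.5900e-12 s
Step 2: L = v_sat * tau = 1e7 * 8.5900e-12 = 8.5900e-05 cm
Step 3: L in um = 8.5900e-05 * 1e4 = 0.859 um

0.859


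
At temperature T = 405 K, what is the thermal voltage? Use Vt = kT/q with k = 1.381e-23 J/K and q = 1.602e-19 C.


Step 1: kT = 1.381e-23 * 405 = 5.59305e-21 J
Step 2: Vt = kT/q = 5.59305e-21 / 1.602e-19
Step 3: Vt = 0.03491 V

0.03491


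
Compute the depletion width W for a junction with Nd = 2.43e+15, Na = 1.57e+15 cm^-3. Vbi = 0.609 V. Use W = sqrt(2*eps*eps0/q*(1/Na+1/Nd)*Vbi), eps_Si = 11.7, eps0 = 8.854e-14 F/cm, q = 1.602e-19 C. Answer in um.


Step 1: 1/Na + 1/Nd = 1/1.57e+15 + 1/2.43e+15 = 1.04847e-15
Step 2: 2*eps*eps0/q = 2*11.7*8.854e-14/1.602e-19 = 1.293281e+07
Step 3: W^2 = 1.293281e+07 * 1.04847e-15 * 0.609 = 8.25783e-09
Step 4: W = sqrt(8.25783e-09) = 9.087e-05 cm = 0.9087 um

0.9087


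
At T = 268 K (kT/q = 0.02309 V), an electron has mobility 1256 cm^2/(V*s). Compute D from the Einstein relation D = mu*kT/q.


Step 1: D = mu * (kT/q)
Step 2: D = 1256 * 0.02309
Step 3: D = 29.0 cm^2/s

29.0


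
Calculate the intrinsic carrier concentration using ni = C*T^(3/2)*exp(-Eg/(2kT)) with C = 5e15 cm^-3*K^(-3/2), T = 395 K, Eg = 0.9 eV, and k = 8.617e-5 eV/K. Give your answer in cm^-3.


Step 1: Compute kT = 8.617e-5 * 395 = 0.03403715 eV
Step 2: Exponent = -Eg/(2kT) = -0.9/(2*0.03403715) = -13.22085
Step 3: T^(3/2) = 395^1.5 = 7850.47
Step 4: ni = 5e15 * 7850.47 * exp(-13.22085) = 7.11e+13 cm^-3

7.11e+13


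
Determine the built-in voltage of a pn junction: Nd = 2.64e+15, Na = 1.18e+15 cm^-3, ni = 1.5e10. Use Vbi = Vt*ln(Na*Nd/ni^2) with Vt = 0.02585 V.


Step 1: Compute Na*Nd/ni^2 = 1.18e+15 * 2.64e+15 / (1.5e10)^2 = 1.3845e+10
Step 2: ln(1.3845e+10) = 23.3512
Step 3: Vbi = 0.02585 * 23.3512 = 0.604 V

0.604


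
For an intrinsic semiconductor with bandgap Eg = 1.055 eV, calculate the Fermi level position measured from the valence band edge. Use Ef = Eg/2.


Step 1: For an intrinsic semiconductor, the Fermi level sits at midgap.
Step 2: Ef = Eg / 2 = 1.055 / 2 = 0.5275 eV

0.5275


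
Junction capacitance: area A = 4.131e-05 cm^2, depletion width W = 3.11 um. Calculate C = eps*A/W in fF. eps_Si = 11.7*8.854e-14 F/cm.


Step 1: eps_Si = 11.7 * 8.854e-14 = 1.035918e-12 F/cm
Step 2: W in cm = 3.11 * 1e-4 = 3.11e-04 cm
Step 3: C = 1.035918e-12 * 4.131e-05 / 3.11e-04 = 1.376006e-13 F
Step 4: C = 137.6 fF

137.6


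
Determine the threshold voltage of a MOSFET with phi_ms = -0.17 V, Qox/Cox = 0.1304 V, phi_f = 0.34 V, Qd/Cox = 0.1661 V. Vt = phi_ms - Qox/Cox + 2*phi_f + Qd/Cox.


Step 1: Vt = phi_ms - Qox/Cox + 2*phi_f + Qd/Cox
Step 2: Vt = -0.17 - 0.1304 + 2*0.34 + 0.1661
Step 3: Vt = -0.17 - 0.1304 + 0.68 + 0.1661
Step 4: Vt = 0.5457 V

0.5457


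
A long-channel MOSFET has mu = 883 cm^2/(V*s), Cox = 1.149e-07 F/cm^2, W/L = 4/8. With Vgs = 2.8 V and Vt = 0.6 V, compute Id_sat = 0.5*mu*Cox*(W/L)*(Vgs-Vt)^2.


Step 1: Overdrive voltage Vov = Vgs - Vt = 2.8 - 0.6 = 2.2 V
Step 2: W/L = 4/8 = 0.5
Step 3: Id = 0.5 * 883 * 1.149e-07 * 0.5 * 2.2^2
Step 4: Id = 1.23e-04 A

1.23e-04


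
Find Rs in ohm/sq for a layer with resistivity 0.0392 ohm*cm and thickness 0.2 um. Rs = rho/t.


Step 1: Convert thickness to cm: t = 0.2 um = 2.0000e-05 cm
Step 2: Rs = rho / t = 0.0392 / 2.0000e-05
Step 3: Rs = 1960.0 ohm/sq

1960.0


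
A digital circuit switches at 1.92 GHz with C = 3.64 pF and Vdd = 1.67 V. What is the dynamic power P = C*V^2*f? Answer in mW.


Step 1: V^2 = 1.67^2 = 2.7889 V^2
Step 2: P = C*V^2*f = 3.64e-12 F * 2.7889 * 1.92e9 Hz
Step 3: P = 1.949106432e-02 W
Step 4: P = 19.491 mW

19.491


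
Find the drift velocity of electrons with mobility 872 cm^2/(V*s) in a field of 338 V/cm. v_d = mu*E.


Step 1: v_d = mu * E
Step 2: v_d = 872 * 338 = 294736
Step 3: v_d = 2.95e+05 cm/s

2.95e+05


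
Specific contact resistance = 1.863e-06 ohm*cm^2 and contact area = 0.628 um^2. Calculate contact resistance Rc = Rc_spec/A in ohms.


Step 1: Convert area to cm^2: 0.628 um^2 = 6.2800e-09 cm^2
Step 2: Rc = Rc_spec / A = 1.863e-06 / 6.2800e-09
Step 3: Rc = 2.97e+02 ohms

2.97e+02


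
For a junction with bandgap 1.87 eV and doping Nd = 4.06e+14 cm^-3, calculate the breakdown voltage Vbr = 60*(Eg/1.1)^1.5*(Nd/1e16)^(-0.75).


Step 1: Eg/1.1 = 1.87/1.1 = 1.700000
Step 2: (Eg/1.1)^1.5 = 1.700000^1.5 = 2.216529
Step 3: (Nd/1e16)^(-0.75) = (0.0406)^(-0.75) = 11.056190
Step 4: Vbr = 60 * 2.216529 * 11.056190 = 1470.4 V

1470.4


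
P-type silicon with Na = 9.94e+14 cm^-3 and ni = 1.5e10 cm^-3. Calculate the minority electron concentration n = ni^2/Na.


Step 1: Majority hole concentration p ≈ Na = 9.94e+14 cm^-3
Step 2: n = ni^2 / Na = (1.5e10)^2 / 9.94e+14
Step 3: n = 2.26e+05 cm^-3

2.26e+05


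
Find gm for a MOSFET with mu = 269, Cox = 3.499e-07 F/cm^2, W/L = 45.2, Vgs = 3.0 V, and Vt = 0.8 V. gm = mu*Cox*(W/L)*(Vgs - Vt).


Step 1: Vov = Vgs - Vt = 3.0 - 0.8 = 2.2 V
Step 2: gm = mu * Cox * (W/L) * Vov
Step 3: gm = 269 * 3.499e-07 * 45.2 * 2.2 = 9.36e-03 S

9.36e-03


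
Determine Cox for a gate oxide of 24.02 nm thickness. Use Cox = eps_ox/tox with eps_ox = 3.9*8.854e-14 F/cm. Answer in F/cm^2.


Step 1: eps_ox = 3.9 * 8.854e-14 = 3.45306e-13 F/cm
Step 2: tox in cm = 24.02 nm * 1e-7 = 2.4020e-06 cm
Step 3: Cox = 3.45306e-13 / 2.4020e-06 = 1.44e-07 F/cm^2

1.44e-07


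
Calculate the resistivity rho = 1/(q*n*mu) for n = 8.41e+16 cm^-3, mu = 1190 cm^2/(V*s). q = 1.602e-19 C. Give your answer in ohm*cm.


Step 1: sigma = q * n * mu = 1.602e-19 * 8.41e+16 * 1190 = 1.60327e+01 S/cm
Step 2: rho = 1 / sigma = 1 / 1.60327e+01 = 0.06237 ohm*cm

0.06237


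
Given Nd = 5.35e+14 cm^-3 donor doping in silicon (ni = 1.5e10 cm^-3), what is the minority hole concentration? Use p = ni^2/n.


Step 1: Since Nd >> ni, n ≈ Nd = 5.35e+14 cm^-3
Step 2: p = ni^2 / n = (1.5e10)^2 / 5.35e+14
Step 3: p = 2.25e20 / 5.35e+14 = 4.21e+05 cm^-3

4.21e+05


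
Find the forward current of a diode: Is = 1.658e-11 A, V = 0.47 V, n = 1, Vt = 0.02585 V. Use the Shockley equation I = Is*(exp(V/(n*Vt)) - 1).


Step 1: V/(n*Vt) = 0.47/(1*0.02585) = 18.1818
Step 2: exp(18.1818) = 7.8751e+07
Step 3: I = 1.658e-11 * (7.8751e+07 - 1) = 1.31e-03 A

1.31e-03


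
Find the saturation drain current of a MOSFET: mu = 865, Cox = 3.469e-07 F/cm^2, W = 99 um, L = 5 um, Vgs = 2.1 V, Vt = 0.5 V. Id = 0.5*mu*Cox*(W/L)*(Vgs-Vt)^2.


Step 1: Overdrive voltage Vov = Vgs - Vt = 2.1 - 0.5 = 1.6 V
Step 2: W/L = 99/5 = 19.8
Step 3: Id = 0.5 * 865 * 3.469e-07 * 19.8 * 1.6^2
Step 4: Id = 7.60e-03 A

7.60e-03


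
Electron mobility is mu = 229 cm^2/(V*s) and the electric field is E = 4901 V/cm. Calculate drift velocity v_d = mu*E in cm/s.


Step 1: v_d = mu * E
Step 2: v_d = 229 * 4901 = 1122329
Step 3: v_d = 1.12e+06 cm/s

1.12e+06


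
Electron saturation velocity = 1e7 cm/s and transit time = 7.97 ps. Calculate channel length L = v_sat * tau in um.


Step 1: tau in seconds = 7.97 ps * 1e-12 = 7.9700e-12 s
Step 2: L = v_sat * tau = 1e7 * 7.9700e-12 = 7.9700e-05 cm
Step 3: L in um = 7.9700e-05 * 1e4 = 0.797 um

0.797


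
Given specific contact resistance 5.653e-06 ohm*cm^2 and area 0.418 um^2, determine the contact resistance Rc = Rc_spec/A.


Step 1: Convert area to cm^2: 0.418 um^2 = 4.1800e-09 cm^2
Step 2: Rc = Rc_spec / A = 5.653e-06 / 4.1800e-09
Step 3: Rc = 1.35e+03 ohms

1.35e+03


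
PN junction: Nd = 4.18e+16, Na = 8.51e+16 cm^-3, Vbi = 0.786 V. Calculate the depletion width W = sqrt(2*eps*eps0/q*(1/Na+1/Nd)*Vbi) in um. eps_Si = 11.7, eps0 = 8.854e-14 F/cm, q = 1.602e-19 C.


Step 1: 1/Na + 1/Nd = 1/8.51e+16 + 1/4.18e+16 = 3.56743e-17
Step 2: 2*eps*eps0/q = 2*11.7*8.854e-14/1.602e-19 = 1.293281e+07
Step 3: W^2 = 1.293281e+07 * 3.56743e-17 * 0.786 = 3.62636e-10
Step 4: W = sqrt(3.62636e-10) = 1.904e-05 cm = 0.1904 um

0.1904


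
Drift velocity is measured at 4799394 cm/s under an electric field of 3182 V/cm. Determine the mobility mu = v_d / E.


Step 1: mu = v_d / E
Step 2: mu = 4799394 / 3182
Step 3: mu = 1508.29 cm^2/(V*s)

1508.29


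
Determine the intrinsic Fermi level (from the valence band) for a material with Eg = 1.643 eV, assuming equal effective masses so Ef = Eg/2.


Step 1: For an intrinsic semiconductor, the Fermi level sits at midgap.
Step 2: Ef = Eg / 2 = 1.643 / 2 = 0.8215 eV

0.8215


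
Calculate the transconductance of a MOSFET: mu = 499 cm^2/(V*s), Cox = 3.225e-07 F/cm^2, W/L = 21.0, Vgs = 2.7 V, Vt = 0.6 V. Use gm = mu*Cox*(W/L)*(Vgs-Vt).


Step 1: Vov = Vgs - Vt = 2.7 - 0.6 = 2.1 V
Step 2: gm = mu * Cox * (W/L) * Vov
Step 3: gm = 499 * 3.225e-07 * 21.0 * 2.1 = 7.10e-03 S

7.10e-03


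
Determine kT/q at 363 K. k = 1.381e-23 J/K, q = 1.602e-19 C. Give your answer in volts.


Step 1: kT = 1.381e-23 * 363 = 5.01303e-21 J
Step 2: Vt = kT/q = 5.01303e-21 / 1.602e-19
Step 3: Vt = 0.03129 V

0.03129


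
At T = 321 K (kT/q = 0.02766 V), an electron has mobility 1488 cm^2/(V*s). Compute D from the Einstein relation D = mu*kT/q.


Step 1: D = mu * (kT/q)
Step 2: D = 1488 * 0.02766
Step 3: D = 41.16 cm^2/s

41.16


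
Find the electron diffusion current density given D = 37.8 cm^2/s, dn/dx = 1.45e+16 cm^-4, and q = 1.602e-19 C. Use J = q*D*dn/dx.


Step 1: J = q * D * (dn/dx)
Step 2: J = 1.602e-19 * 37.8 * 1.45e+16
Step 3: J = 8.78e-02 A/cm^2

8.78e-02


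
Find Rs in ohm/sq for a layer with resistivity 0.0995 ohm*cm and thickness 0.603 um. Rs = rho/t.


Step 1: Convert thickness to cm: t = 0.603 um = 6.0300e-05 cm
Step 2: Rs = rho / t = 0.0995 / 6.0300e-05
Step 3: Rs = 1650.1 ohm/sq

1650.1


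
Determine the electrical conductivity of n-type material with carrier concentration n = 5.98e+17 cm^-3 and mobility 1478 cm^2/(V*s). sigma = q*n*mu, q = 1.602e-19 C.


Step 1: sigma = q * n * mu
Step 2: sigma = 1.602e-19 * 5.98e+17 * 1478
Step 3: sigma = 1.416e+02 S/cm

1.416e+02


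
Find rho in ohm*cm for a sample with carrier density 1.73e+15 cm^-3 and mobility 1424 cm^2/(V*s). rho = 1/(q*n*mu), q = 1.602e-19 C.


Step 1: sigma = q * n * mu = 1.602e-19 * 1.73e+15 * 1424 = 3.94656e-01 S/cm
Step 2: rho = 1 / sigma = 1 / 3.94656e-01 = 2.534 ohm*cm

2.534


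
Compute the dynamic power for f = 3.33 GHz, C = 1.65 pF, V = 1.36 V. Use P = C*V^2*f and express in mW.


Step 1: V^2 = 1.36^2 = 1.8496 V^2
Step 2: P = C*V^2*f = 1.65e-12 F * 1.8496 * 3.33e9 Hz
Step 3: P = 1.01626272e-02 W
Step 4: P = 10.163 mW

10.163


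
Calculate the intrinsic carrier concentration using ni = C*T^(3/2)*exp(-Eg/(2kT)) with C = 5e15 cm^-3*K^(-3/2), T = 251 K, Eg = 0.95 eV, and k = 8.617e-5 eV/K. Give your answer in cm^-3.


Step 1: Compute kT = 8.617e-5 * 251 = 0.02162867 eV
Step 2: Exponent = -Eg/(2kT) = -0.95/(2*0.02162867) = -21.96159
Step 3: T^(3/2) = 251^1.5 = 3976.59
Step 4: ni = 5e15 * 3976.59 * exp(-21.96159) = 5.76e+09 cm^-3

5.76e+09


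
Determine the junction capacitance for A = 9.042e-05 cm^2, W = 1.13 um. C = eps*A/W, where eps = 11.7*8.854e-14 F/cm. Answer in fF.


Step 1: eps_Si = 11.7 * 8.854e-14 = 1.035918e-12 F/cm
Step 2: W in cm = 1.13 * 1e-4 = 1.13e-04 cm
Step 3: C = 1.035918e-12 * 9.042e-05 / 1.13e-04 = 8.289177e-13 F
Step 4: C = 828.92 fF

828.92


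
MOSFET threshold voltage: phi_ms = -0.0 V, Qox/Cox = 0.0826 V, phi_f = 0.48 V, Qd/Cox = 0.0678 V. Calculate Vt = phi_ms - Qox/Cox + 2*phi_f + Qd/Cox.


Step 1: Vt = phi_ms - Qox/Cox + 2*phi_f + Qd/Cox
Step 2: Vt = -0.0 - 0.0826 + 2*0.48 + 0.0678
Step 3: Vt = -0.0 - 0.0826 + 0.96 + 0.0678
Step 4: Vt = 0.9452 V

0.9452


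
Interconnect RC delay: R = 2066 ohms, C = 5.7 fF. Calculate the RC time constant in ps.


Step 1: tau = R * C
Step 2: tau = 2066 * 5.7 fF = 2066 * 5.7e-15 F
Step 3: tau = 1.17762e-11 s = 11.7762 ps

11.7762


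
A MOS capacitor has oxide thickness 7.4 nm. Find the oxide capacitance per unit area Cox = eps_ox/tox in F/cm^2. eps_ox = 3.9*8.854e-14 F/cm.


Step 1: eps_ox = 3.9 * 8.854e-14 = 3.45306e-13 F/cm
Step 2: tox in cm = 7.4 nm * 1e-7 = 7.4000e-07 cm
Step 3: Cox = 3.45306e-13 / 7.4000e-07 = 4.67e-07 F/cm^2

4.67e-07


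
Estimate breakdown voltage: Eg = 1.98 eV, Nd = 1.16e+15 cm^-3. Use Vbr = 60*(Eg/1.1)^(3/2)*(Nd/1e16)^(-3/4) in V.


Step 1: Eg/1.1 = 1.98/1.1 = 1.800000
Step 2: (Eg/1.1)^1.5 = 1.800000^1.5 = 2.414953
Step 3: (Nd/1e16)^(-0.75) = (0.116)^(-0.75) = 5.031025
Step 4: Vbr = 60 * 2.414953 * 5.031025 = 729.0 V

729.0


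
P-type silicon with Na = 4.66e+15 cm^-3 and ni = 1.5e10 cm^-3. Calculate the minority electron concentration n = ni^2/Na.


Step 1: Majority hole concentration p ≈ Na = 4.66e+15 cm^-3
Step 2: n = ni^2 / Na = (1.5e10)^2 / 4.66e+15
Step 3: n = 4.83e+04 cm^-3

4.83e+04


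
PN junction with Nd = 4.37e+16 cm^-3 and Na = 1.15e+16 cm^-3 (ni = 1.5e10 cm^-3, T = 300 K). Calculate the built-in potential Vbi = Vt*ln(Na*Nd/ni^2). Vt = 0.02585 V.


Step 1: Compute Na*Nd/ni^2 = 1.15e+16 * 4.37e+16 / (1.5e10)^2 = 2.2336e+12
Step 2: ln(2.2336e+12) = 28.4346
Step 3: Vbi = 0.02585 * 28.4346 = 0.735 V

0.735


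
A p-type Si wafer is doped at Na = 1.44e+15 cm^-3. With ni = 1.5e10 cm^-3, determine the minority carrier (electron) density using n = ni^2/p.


Step 1: Majority hole concentration p ≈ Na = 1.44e+15 cm^-3
Step 2: n = ni^2 / Na = (1.5e10)^2 / 1.44e+15
Step 3: n = 1.56e+05 cm^-3

1.56e+05


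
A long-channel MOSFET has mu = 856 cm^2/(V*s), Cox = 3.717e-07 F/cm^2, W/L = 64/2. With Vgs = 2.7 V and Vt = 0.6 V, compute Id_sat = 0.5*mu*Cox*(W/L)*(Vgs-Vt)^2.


Step 1: Overdrive voltage Vov = Vgs - Vt = 2.7 - 0.6 = 2.1 V
Step 2: W/L = 64/2 = 32
Step 3: Id = 0.5 * 856 * 3.717e-07 * 32 * 2.1^2
Step 4: Id = 2.25e-02 A

2.25e-02


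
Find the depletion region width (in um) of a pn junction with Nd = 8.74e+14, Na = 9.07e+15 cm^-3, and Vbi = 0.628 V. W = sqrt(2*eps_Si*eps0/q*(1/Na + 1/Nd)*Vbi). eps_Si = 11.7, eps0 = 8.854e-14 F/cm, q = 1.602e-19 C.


Step 1: 1/Na + 1/Nd = 1/9.07e+15 + 1/8.74e+14 = 1.25442e-15
Step 2: 2*eps*eps0/q = 2*11.7*8.854e-14/1.602e-19 = 1.293281e+07
Step 3: W^2 = 1.293281e+07 * 1.25442e-15 * 0.628 = 1.01882e-08
Step 4: W = sqrt(1.01882e-08) = 1.009e-04 cm = 1.009 um

1.009


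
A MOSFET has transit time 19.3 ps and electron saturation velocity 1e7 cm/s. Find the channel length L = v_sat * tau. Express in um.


Step 1: tau in seconds = 19.3 ps * 1e-12 = 1.9300e-11 s
Step 2: L = v_sat * tau = 1e7 * 1.9300e-11 = 1.9300e-04 cm
Step 3: L in um = 1.9300e-04 * 1e4 = 1.93 um

1.93


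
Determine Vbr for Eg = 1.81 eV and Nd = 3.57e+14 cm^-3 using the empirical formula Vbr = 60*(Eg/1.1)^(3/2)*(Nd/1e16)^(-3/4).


Step 1: Eg/1.1 = 1.81/1.1 = 1.645455
Step 2: (Eg/1.1)^1.5 = 1.645455^1.5 = 2.110712
Step 3: (Nd/1e16)^(-0.75) = (0.0357)^(-0.75) = 12.175837
Step 4: Vbr = 60 * 2.110712 * 12.175837 = 1542.0 V

1542.0


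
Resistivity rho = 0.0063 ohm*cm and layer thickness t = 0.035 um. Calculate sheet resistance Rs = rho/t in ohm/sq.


Step 1: Convert thickness to cm: t = 0.035 um = 3.5000e-06 cm
Step 2: Rs = rho / t = 0.0063 / 3.5000e-06
Step 3: Rs = 1800.0 ohm/sq

1800.0


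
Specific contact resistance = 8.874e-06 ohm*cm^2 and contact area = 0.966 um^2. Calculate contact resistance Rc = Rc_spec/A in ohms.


Step 1: Convert area to cm^2: 0.966 um^2 = 9.6600e-09 cm^2
Step 2: Rc = Rc_spec / A = 8.874e-06 / 9.6600e-09
Step 3: Rc = 9.19e+02 ohms

9.19e+02


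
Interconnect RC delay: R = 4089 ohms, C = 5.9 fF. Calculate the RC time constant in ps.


Step 1: tau = R * C
Step 2: tau = 4089 * 5.9 fF = 4089 * 5.9e-15 F
Step 3: tau = 2.41251e-11 s = 24.1251 ps

24.1251


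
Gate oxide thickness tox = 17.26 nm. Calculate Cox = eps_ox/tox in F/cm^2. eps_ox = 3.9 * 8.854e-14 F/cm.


Step 1: eps_ox = 3.9 * 8.854e-14 = 3.45306e-13 F/cm
Step 2: tox in cm = 17.26 nm * 1e-7 = 1.7260e-06 cm
Step 3: Cox = 3.45306e-13 / 1.7260e-06 = 2.00e-07 F/cm^2

2.00e-07


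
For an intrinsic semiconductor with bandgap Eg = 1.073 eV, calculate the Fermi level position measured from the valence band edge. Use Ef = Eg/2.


Step 1: For an intrinsic semiconductor, the Fermi level sits at midgap.
Step 2: Ef = Eg / 2 = 1.073 / 2 = 0.5365 eV

0.5365


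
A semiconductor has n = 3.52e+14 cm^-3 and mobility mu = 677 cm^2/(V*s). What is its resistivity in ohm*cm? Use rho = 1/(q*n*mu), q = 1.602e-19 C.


Step 1: sigma = q * n * mu = 1.602e-19 * 3.52e+14 * 677 = 3.81763e-02 S/cm
Step 2: rho = 1 / sigma = 1 / 3.81763e-02 = 26.19 ohm*cm

26.19


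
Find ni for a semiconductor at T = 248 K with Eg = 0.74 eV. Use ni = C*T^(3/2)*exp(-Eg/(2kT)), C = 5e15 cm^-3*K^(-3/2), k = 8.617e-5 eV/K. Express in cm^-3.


Step 1: Compute kT = 8.617e-5 * 248 = 0.02137016 eV
Step 2: Exponent = -Eg/(2kT) = -0.74/(2*0.02137016) = -17.31386
Step 3: T^(3/2) = 248^1.5 = 3905.51
Step 4: ni = 5e15 * 3905.51 * exp(-17.31386) = 5.91e+11 cm^-3

5.91e+11


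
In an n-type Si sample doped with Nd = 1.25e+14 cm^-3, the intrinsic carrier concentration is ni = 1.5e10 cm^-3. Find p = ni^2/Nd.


Step 1: Since Nd >> ni, n ≈ Nd = 1.25e+14 cm^-3
Step 2: p = ni^2 / n = (1.5e10)^2 / 1.25e+14
Step 3: p = 2.25e20 / 1.25e+14 = 1.80e+06 cm^-3

1.80e+06


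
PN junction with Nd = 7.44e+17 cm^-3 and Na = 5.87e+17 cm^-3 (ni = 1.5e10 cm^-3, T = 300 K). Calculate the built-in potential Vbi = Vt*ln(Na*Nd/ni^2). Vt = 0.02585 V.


Step 1: Compute Na*Nd/ni^2 = 5.87e+17 * 7.44e+17 / (1.5e10)^2 = 1.9410e+15
Step 2: ln(1.9410e+15) = 35.2020
Step 3: Vbi = 0.02585 * 35.2020 = 0.91 V

0.91


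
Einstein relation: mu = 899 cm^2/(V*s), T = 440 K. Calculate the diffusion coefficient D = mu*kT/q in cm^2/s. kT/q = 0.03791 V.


Step 1: D = mu * (kT/q)
Step 2: D = 899 * 0.03791
Step 3: D = 34.08 cm^2/s

34.08


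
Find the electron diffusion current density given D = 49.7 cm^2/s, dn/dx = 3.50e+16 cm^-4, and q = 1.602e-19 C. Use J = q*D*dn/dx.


Step 1: J = q * D * (dn/dx)
Step 2: J = 1.602e-19 * 49.7 * 3.50e+16
Step 3: J = 2.79e-01 A/cm^2

2.79e-01


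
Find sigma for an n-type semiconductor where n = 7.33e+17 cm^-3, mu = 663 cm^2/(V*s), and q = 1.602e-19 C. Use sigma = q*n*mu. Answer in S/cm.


Step 1: sigma = q * n * mu
Step 2: sigma = 1.602e-19 * 7.33e+17 * 663
Step 3: sigma = 7.785e+01 S/cm

7.785e+01


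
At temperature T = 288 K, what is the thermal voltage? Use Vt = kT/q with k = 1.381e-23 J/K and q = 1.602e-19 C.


Step 1: kT = 1.381e-23 * 288 = 3.97728e-21 J
Step 2: Vt = kT/q = 3.97728e-21 / 1.602e-19
Step 3: Vt = 0.02483 V

0.02483


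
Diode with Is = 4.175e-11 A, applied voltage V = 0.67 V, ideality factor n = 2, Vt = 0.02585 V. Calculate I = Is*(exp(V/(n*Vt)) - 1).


Step 1: V/(n*Vt) = 0.67/(2*0.02585) = 12.9594
Step 2: exp(12.9594) = 4.2481e+05
Step 3: I = 4.175e-11 * (4.2481e+05 - 1) = 1.77e-05 A

1.77e-05


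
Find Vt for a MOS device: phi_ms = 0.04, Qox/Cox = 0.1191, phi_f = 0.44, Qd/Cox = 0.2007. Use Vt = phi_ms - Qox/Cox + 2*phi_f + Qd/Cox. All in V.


Step 1: Vt = phi_ms - Qox/Cox + 2*phi_f + Qd/Cox
Step 2: Vt = 0.04 - 0.1191 + 2*0.44 + 0.2007
Step 3: Vt = 0.04 - 0.1191 + 0.88 + 0.2007
Step 4: Vt = 1.0016 V

1.0016


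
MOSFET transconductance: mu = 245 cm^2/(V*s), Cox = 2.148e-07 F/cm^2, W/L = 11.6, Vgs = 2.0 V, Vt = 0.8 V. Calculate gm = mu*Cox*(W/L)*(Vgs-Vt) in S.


Step 1: Vov = Vgs - Vt = 2.0 - 0.8 = 1.2 V
Step 2: gm = mu * Cox * (W/L) * Vov
Step 3: gm = 245 * 2.148e-07 * 11.6 * 1.2 = 7.33e-04 S

7.33e-04


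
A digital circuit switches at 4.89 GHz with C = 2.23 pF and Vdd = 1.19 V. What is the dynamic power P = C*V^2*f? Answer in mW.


Step 1: V^2 = 1.19^2 = 1.4161 V^2
Step 2: P = C*V^2*f = 2.23e-12 F * 1.4161 * 4.89e9 Hz
Step 3: P = 1.544214567e-02 W
Step 4: P = 15.442 mW

15.442


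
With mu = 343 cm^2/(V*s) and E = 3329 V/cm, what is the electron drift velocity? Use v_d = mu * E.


Step 1: v_d = mu * E
Step 2: v_d = 343 * 3329 = 1141847
Step 3: v_d = 1.14e+06 cm/s

1.14e+06


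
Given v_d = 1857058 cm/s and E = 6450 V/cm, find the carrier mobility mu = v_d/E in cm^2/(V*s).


Step 1: mu = v_d / E
Step 2: mu = 1857058 / 6450
Step 3: mu = 287.92 cm^2/(V*s)

287.92


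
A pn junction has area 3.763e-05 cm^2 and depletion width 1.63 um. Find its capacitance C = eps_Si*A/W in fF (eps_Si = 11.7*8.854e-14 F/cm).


Step 1: eps_Si = 11.7 * 8.854e-14 = 1.035918e-12 F/cm
Step 2: W in cm = 1.63 * 1e-4 = 1.63e-04 cm
Step 3: C = 1.035918e-12 * 3.763e-05 / 1.63e-04 = 2.391509e-13 F
Step 4: C = 239.15 fF

239.15


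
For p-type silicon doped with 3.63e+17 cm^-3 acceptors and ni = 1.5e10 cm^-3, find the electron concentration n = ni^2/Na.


Step 1: Majority hole concentration p ≈ Na = 3.63e+17 cm^-3
Step 2: n = ni^2 / Na = (1.5e10)^2 / 3.63e+17
Step 3: n = 6.20e+02 cm^-3

6.20e+02


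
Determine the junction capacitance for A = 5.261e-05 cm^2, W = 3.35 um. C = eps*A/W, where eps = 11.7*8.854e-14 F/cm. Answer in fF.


Step 1: eps_Si = 11.7 * 8.854e-14 = 1.035918e-12 F/cm
Step 2: W in cm = 3.35 * 1e-4 = 3.35e-04 cm
Step 3: C = 1.035918e-12 * 5.261e-05 / 3.35e-04 = 1.626855e-13 F
Step 4: C = 162.69 fF

162.69


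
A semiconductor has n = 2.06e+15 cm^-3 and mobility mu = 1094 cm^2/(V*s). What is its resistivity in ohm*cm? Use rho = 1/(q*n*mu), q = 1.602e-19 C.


Step 1: sigma = q * n * mu = 1.602e-19 * 2.06e+15 * 1094 = 3.61033e-01 S/cm
Step 2: rho = 1 / sigma = 1 / 3.61033e-01 = 2.77 ohm*cm

2.77


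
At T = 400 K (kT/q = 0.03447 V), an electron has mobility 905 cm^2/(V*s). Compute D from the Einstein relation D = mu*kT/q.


Step 1: D = mu * (kT/q)
Step 2: D = 905 * 0.03447
Step 3: D = 31.2 cm^2/s

31.2


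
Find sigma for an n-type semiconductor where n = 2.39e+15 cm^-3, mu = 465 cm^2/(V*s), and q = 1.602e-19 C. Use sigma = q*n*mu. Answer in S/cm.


Step 1: sigma = q * n * mu
Step 2: sigma = 1.602e-19 * 2.39e+15 * 465
Step 3: sigma = 1.780e-01 S/cm

1.780e-01


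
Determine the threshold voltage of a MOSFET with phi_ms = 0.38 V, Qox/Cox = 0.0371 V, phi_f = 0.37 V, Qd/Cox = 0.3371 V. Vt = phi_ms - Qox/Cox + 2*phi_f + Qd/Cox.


Step 1: Vt = phi_ms - Qox/Cox + 2*phi_f + Qd/Cox
Step 2: Vt = 0.38 - 0.0371 + 2*0.37 + 0.3371
Step 3: Vt = 0.38 - 0.0371 + 0.74 + 0.3371
Step 4: Vt = 1.42 V

1.42


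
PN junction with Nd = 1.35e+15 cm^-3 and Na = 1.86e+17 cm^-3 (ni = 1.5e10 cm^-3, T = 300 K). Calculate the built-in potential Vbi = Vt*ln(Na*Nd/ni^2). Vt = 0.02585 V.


Step 1: Compute Na*Nd/ni^2 = 1.86e+17 * 1.35e+15 / (1.5e10)^2 = 1.1160e+12
Step 2: ln(1.1160e+12) = 27.7408
Step 3: Vbi = 0.02585 * 27.7408 = 0.717 V

0.717


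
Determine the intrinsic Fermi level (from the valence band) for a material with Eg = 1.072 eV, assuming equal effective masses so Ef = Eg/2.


Step 1: For an intrinsic semiconductor, the Fermi level sits at midgap.
Step 2: Ef = Eg / 2 = 1.072 / 2 = 0.536 eV

0.536


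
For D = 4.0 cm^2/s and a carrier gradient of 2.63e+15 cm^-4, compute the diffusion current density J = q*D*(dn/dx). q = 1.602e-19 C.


Step 1: J = q * D * (dn/dx)
Step 2: J = 1.602e-19 * 4.0 * 2.63e+15
Step 3: J = 1.69e-03 A/cm^2

1.69e-03


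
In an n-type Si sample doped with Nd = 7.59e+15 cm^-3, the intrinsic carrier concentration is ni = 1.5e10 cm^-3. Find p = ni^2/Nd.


Step 1: Since Nd >> ni, n ≈ Nd = 7.59e+15 cm^-3
Step 2: p = ni^2 / n = (1.5e10)^2 / 7.59e+15
Step 3: p = 2.25e20 / 7.59e+15 = 2.96e+04 cm^-3

2.96e+04


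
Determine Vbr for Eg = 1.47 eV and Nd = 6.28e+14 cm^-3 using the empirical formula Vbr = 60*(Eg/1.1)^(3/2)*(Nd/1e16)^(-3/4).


Step 1: Eg/1.1 = 1.47/1.1 = 1.336364
Step 2: (Eg/1.1)^1.5 = 1.336364^1.5 = 1.544853
Step 3: (Nd/1e16)^(-0.75) = (0.0628)^(-0.75) = 7.971320
Step 4: Vbr = 60 * 1.544853 * 7.971320 = 738.9 V

738.9


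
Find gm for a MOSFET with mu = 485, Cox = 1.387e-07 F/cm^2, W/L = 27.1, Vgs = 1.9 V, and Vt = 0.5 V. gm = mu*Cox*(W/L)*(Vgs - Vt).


Step 1: Vov = Vgs - Vt = 1.9 - 0.5 = 1.4 V
Step 2: gm = mu * Cox * (W/L) * Vov
Step 3: gm = 485 * 1.387e-07 * 27.1 * 1.4 = 2.55e-03 S

2.55e-03


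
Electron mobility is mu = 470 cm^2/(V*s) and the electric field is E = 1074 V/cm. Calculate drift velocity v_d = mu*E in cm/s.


Step 1: v_d = mu * E
Step 2: v_d = 470 * 1074 = 504780
Step 3: v_d = 5.05e+05 cm/s

5.05e+05


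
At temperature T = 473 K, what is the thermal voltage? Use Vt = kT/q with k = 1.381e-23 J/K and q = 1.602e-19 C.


Step 1: kT = 1.381e-23 * 473 = 6.53213e-21 J
Step 2: Vt = kT/q = 6.53213e-21 / 1.602e-19
Step 3: Vt = 0.04077 V

0.04077


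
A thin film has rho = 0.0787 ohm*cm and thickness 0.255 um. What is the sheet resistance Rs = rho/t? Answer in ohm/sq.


Step 1: Convert thickness to cm: t = 0.255 um = 2.5500e-05 cm
Step 2: Rs = rho / t = 0.0787 / 2.5500e-05
Step 3: Rs = 3086.3 ohm/sq

3086.3


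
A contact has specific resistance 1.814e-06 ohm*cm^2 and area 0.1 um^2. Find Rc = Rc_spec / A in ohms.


Step 1: Convert area to cm^2: 0.1 um^2 = 1.0000e-09 cm^2
Step 2: Rc = Rc_spec / A = 1.814e-06 / 1.0000e-09
Step 3: Rc = 1.81e+03 ohms

1.81e+03


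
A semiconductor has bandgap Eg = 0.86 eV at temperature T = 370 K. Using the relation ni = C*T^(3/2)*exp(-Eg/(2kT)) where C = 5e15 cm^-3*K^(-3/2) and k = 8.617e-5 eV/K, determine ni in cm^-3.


Step 1: Compute kT = 8.617e-5 * 370 = 0.0318829 eV
Step 2: Exponent = -Eg/(2kT) = -0.86/(2*0.0318829) = -13.48685
Step 3: T^(3/2) = 370^1.5 = 7117.09
Step 4: ni = 5e15 * 7117.09 * exp(-13.48685) = 4.94e+13 cm^-3

4.94e+13


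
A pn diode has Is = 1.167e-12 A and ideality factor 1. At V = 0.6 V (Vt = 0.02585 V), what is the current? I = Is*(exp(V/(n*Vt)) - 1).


Step 1: V/(n*Vt) = 0.6/(1*0.02585) = 23.2108
Step 2: exp(23.2108) = 1.2032e+10
Step 3: I = 1.167e-12 * (1.2032e+10 - 1) = 1.40e-02 A

1.40e-02


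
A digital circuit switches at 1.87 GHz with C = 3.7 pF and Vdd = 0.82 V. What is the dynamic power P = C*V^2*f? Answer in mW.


Step 1: V^2 = 0.82^2 = 0.6724 V^2
Step 2: P = C*V^2*f = 3.7e-12 F * 0.6724 * 1.87e9 Hz
Step 3: P = 4.6523356e-03 W
Step 4: P = 4.652 mW

4.652


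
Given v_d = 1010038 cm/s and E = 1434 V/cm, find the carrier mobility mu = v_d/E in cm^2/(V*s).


Step 1: mu = v_d / E
Step 2: mu = 1010038 / 1434
Step 3: mu = 704.35 cm^2/(V*s)

704.35


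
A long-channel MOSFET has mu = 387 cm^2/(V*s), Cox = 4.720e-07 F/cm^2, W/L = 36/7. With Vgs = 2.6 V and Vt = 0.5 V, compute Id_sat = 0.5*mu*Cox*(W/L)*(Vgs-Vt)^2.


Step 1: Overdrive voltage Vov = Vgs - Vt = 2.6 - 0.5 = 2.1 V
Step 2: W/L = 36/7 = 5.14286
Step 3: Id = 0.5 * 387 * 4.720e-07 * 5.14286 * 2.1^2
Step 4: Id = 2.07e-03 A

2.07e-03


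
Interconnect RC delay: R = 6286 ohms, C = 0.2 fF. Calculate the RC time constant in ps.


Step 1: tau = R * C
Step 2: tau = 6286 * 0.2 fF = 6286 * 2.0e-16 F
Step 3: tau = 1.2572e-12 s = 1.2572 ps

1.2572


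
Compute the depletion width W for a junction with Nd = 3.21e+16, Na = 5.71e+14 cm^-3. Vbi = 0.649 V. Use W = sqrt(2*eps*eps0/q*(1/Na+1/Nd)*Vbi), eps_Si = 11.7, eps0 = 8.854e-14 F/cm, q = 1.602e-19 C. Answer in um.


Step 1: 1/Na + 1/Nd = 1/5.71e+14 + 1/3.21e+16 = 1.78247e-15
Step 2: 2*eps*eps0/q = 2*11.7*8.854e-14/1.602e-19 = 1.293281e+07
Step 3: W^2 = 1.293281e+07 * 1.78247e-15 * 0.649 = 1.49610e-08
Step 4: W = sqrt(1.49610e-08) = 1.223e-04 cm = 1.223 um

1.223


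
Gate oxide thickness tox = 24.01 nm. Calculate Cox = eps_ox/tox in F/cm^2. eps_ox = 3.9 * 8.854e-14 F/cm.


Step 1: eps_ox = 3.9 * 8.854e-14 = 3.45306e-13 F/cm
Step 2: tox in cm = 24.01 nm * 1e-7 = 2.4010e-06 cm
Step 3: Cox = 3.45306e-13 / 2.4010e-06 = 1.44e-07 F/cm^2

1.44e-07


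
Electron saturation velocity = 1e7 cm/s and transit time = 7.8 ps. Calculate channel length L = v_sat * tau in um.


Step 1: tau in seconds = 7.8 ps * 1e-12 = 7.8000e-12 s
Step 2: L = v_sat * tau = 1e7 * 7.8000e-12 = 7.8000e-05 cm
Step 3: L in um = 7.8000e-05 * 1e4 = 0.78 um

0.78


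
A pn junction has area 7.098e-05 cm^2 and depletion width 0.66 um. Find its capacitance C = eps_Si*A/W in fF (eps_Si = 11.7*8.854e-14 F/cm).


Step 1: eps_Si = 11.7 * 8.854e-14 = 1.035918e-12 F/cm
Step 2: W in cm = 0.66 * 1e-4 = 6.60e-05 cm
Step 3: C = 1.035918e-12 * 7.098e-05 / 6.60e-05 = 1.114083e-12 F
Step 4: C = 1114.08 fF

1114.08


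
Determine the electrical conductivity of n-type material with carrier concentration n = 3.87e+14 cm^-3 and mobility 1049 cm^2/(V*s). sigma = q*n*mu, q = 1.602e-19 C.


Step 1: sigma = q * n * mu
Step 2: sigma = 1.602e-19 * 3.87e+14 * 1049
Step 3: sigma = 6.504e-02 S/cm

6.504e-02


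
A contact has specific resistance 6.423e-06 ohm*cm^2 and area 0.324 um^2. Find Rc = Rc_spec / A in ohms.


Step 1: Convert area to cm^2: 0.324 um^2 = 3.2400e-09 cm^2
Step 2: Rc = Rc_spec / A = 6.423e-06 / 3.2400e-09
Step 3: Rc = 1.98e+03 ohms

1.98e+03


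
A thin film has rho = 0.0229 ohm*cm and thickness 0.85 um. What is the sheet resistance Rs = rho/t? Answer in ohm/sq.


Step 1: Convert thickness to cm: t = 0.85 um = 8.5000e-05 cm
Step 2: Rs = rho / t = 0.0229 / 8.5000e-05
Step 3: Rs = 269.4 ohm/sq

269.4


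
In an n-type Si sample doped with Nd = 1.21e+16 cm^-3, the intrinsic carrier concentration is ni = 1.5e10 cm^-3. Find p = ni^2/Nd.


Step 1: Since Nd >> ni, n ≈ Nd = 1.21e+16 cm^-3
Step 2: p = ni^2 / n = (1.5e10)^2 / 1.21e+16
Step 3: p = 2.25e20 / 1.21e+16 = 1.86e+04 cm^-3

1.86e+04


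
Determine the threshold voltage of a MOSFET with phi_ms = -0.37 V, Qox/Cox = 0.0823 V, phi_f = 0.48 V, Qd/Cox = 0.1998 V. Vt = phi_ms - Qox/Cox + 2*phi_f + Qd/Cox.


Step 1: Vt = phi_ms - Qox/Cox + 2*phi_f + Qd/Cox
Step 2: Vt = -0.37 - 0.0823 + 2*0.48 + 0.1998
Step 3: Vt = -0.37 - 0.0823 + 0.96 + 0.1998
Step 4: Vt = 0.7075 V

0.7075


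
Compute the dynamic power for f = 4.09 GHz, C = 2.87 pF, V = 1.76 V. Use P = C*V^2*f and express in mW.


Step 1: V^2 = 1.76^2 = 3.0976 V^2
Step 2: P = C*V^2*f = 2.87e-12 F * 3.0976 * 4.09e9 Hz
Step 3: P = 3.636055808e-02 W
Step 4: P = 36.361 mW

36.361


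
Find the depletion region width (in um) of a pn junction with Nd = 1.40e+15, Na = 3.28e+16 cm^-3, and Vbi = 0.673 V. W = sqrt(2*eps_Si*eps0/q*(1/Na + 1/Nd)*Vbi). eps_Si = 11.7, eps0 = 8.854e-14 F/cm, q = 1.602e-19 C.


Step 1: 1/Na + 1/Nd = 1/3.28e+16 + 1/1.40e+15 = 7.44774e-16
Step 2: 2*eps*eps0/q = 2*11.7*8.854e-14/1.602e-19 = 1.293281e+07
Step 3: W^2 = 1.293281e+07 * 7.44774e-16 * 0.673 = 6.48235e-09
Step 4: W = sqrt(6.48235e-09) = 8.051e-05 cm = 0.8051 um

0.8051


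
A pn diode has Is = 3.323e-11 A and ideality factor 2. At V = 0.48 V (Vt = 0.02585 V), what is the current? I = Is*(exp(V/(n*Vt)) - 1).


Step 1: V/(n*Vt) = 0.48/(2*0.02585) = 9.2843
Step 2: exp(9.2843) = 1.0768e+04
Step 3: I = 3.323e-11 * (1.0768e+04 - 1) = 3.58e-07 A

3.58e-07


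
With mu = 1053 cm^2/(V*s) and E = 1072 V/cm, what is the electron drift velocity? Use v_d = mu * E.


Step 1: v_d = mu * E
Step 2: v_d = 1053 * 1072 = 1128816
Step 3: v_d = 1.13e+06 cm/s

1.13e+06


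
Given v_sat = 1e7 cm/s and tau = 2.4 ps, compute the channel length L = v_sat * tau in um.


Step 1: tau in seconds = 2.4 ps * 1e-12 = 2.4000e-12 s
Step 2: L = v_sat * tau = 1e7 * 2.4000e-12 = 2.4000e-05 cm
Step 3: L in um = 2.4000e-05 * 1e4 = 0.24 um

0.24


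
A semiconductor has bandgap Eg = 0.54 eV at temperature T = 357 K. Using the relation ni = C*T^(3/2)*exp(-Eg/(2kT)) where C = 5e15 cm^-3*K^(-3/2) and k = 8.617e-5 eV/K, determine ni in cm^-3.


Step 1: Compute kT = 8.617e-5 * 357 = 0.03076269 eV
Step 2: Exponent = -Eg/(2kT) = -0.54/(2*0.03076269) = -8.77687
Step 3: T^(3/2) = 357^1.5 = 6745.32
Step 4: ni = 5e15 * 6745.32 * exp(-8.77687) = 5.20e+15 cm^-3

5.20e+15


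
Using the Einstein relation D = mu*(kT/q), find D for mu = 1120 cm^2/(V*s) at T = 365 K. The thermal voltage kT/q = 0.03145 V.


Step 1: D = mu * (kT/q)
Step 2: D = 1120 * 0.03145
Step 3: D = 35.22 cm^2/s

35.22


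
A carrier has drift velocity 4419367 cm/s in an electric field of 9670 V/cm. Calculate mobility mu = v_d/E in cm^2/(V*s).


Step 1: mu = v_d / E
Step 2: mu = 4419367 / 9670
Step 3: mu = 457.02 cm^2/(V*s)

457.02


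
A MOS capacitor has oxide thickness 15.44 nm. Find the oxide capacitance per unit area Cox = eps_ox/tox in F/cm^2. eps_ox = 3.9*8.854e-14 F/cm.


Step 1: eps_ox = 3.9 * 8.854e-14 = 3.45306e-13 F/cm
Step 2: tox in cm = 15.44 nm * 1e-7 = 1.5440e-06 cm
Step 3: Cox = 3.45306e-13 / 1.5440e-06 = 2.24e-07 F/cm^2

2.24e-07


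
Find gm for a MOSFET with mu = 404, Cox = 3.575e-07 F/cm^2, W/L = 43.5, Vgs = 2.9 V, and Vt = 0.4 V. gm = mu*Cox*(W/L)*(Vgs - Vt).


Step 1: Vov = Vgs - Vt = 2.9 - 0.4 = 2.5 V
Step 2: gm = mu * Cox * (W/L) * Vov
Step 3: gm = 404 * 3.575e-07 * 43.5 * 2.5 = 1.57e-02 S

1.57e-02


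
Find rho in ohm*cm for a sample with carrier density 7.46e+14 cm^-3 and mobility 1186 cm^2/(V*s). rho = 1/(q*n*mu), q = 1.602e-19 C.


Step 1: sigma = q * n * mu = 1.602e-19 * 7.46e+14 * 1186 = 1.41738e-01 S/cm
Step 2: rho = 1 / sigma = 1 / 1.41738e-01 = 7.055 ohm*cm

7.055


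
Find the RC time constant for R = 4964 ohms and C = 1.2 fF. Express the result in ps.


Step 1: tau = R * C
Step 2: tau = 4964 * 1.2 fF = 4964 * 1.2e-15 F
Step 3: tau = 5.9568e-12 s = 5.9568 ps

5.9568


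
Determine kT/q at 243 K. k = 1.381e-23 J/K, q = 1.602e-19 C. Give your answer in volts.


Step 1: kT = 1.381e-23 * 243 = 3.35583e-21 J
Step 2: Vt = kT/q = 3.35583e-21 / 1.602e-19
Step 3: Vt = 0.02095 V

0.02095


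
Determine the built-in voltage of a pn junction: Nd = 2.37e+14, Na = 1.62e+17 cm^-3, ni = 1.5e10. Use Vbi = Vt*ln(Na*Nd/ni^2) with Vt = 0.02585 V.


Step 1: Compute Na*Nd/ni^2 = 1.62e+17 * 2.37e+14 / (1.5e10)^2 = 1.7064e+11
Step 2: ln(1.7064e+11) = 25.8628
Step 3: Vbi = 0.02585 * 25.8628 = 0.669 V

0.669


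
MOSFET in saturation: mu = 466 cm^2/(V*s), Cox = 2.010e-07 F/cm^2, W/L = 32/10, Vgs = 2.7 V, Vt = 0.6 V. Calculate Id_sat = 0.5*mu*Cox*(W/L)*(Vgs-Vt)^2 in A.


Step 1: Overdrive voltage Vov = Vgs - Vt = 2.7 - 0.6 = 2.1 V
Step 2: W/L = 32/10 = 3.2
Step 3: Id = 0.5 * 466 * 2.010e-07 * 3.2 * 2.1^2
Step 4: Id = 6.61e-04 A

6.61e-04


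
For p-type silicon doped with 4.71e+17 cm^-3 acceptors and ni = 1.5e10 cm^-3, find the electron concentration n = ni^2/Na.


Step 1: Majority hole concentration p ≈ Na = 4.71e+17 cm^-3
Step 2: n = ni^2 / Na = (1.5e10)^2 / 4.71e+17
Step 3: n = 4.78e+02 cm^-3

4.78e+02


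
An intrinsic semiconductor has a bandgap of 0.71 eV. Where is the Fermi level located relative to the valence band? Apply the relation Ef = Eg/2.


Step 1: For an intrinsic semiconductor, the Fermi level sits at midgap.
Step 2: Ef = Eg / 2 = 0.71 / 2 = 0.355 eV

0.355


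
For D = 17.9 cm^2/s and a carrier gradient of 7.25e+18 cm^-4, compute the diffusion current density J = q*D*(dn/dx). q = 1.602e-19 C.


Step 1: J = q * D * (dn/dx)
Step 2: J = 1.602e-19 * 17.9 * 7.25e+18
Step 3: J = 2.08e+01 A/cm^2

2.08e+01


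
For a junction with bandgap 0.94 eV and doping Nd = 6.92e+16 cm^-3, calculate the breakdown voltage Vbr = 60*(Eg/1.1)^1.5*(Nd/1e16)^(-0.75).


Step 1: Eg/1.1 = 0.94/1.1 = 0.854545
Step 2: (Eg/1.1)^1.5 = 0.854545^1.5 = 0.789955
Step 3: (Nd/1e16)^(-0.75) = (6.92)^(-0.75) = 0.234380
Step 4: Vbr = 60 * 0.789955 * 0.234380 = 11.1 V

11.1


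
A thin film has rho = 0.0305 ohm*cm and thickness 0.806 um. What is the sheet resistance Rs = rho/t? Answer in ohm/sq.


Step 1: Convert thickness to cm: t = 0.806 um = 8.0600e-05 cm
Step 2: Rs = rho / t = 0.0305 / 8.0600e-05
Step 3: Rs = 378.4 ohm/sq

378.4


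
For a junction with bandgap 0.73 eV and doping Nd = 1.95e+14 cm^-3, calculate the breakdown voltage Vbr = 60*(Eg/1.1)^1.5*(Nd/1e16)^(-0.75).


Step 1: Eg/1.1 = 0.73/1.1 = 0.663636
Step 2: (Eg/1.1)^1.5 = 0.663636^1.5 = 0.540623
Step 3: (Nd/1e16)^(-0.75) = (0.0195)^(-0.75) = 19.163465
Step 4: Vbr = 60 * 0.540623 * 19.163465 = 621.6 V

621.6


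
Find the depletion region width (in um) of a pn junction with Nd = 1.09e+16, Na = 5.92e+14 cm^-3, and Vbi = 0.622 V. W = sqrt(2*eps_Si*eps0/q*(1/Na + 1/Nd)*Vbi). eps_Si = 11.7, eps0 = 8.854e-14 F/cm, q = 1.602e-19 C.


Step 1: 1/Na + 1/Nd = 1/5.92e+14 + 1/1.09e+16 = 1.78093e-15
Step 2: 2*eps*eps0/q = 2*11.7*8.854e-14/1.602e-19 = 1.293281e+07
Step 3: W^2 = 1.293281e+07 * 1.78093e-15 * 0.622 = 1.43262e-08
Step 4: W = sqrt(1.43262e-08) = 1.197e-04 cm = 1.197 um

1.197


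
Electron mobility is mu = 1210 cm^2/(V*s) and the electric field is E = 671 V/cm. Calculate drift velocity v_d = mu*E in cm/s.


Step 1: v_d = mu * E
Step 2: v_d = 1210 * 671 = 811910
Step 3: v_d = 8.12e+05 cm/s

8.12e+05


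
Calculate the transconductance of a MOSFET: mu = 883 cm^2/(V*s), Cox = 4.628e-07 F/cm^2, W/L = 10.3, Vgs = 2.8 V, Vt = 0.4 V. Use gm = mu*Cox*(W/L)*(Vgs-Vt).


Step 1: Vov = Vgs - Vt = 2.8 - 0.4 = 2.4 V
Step 2: gm = mu * Cox * (W/L) * Vov
Step 3: gm = 883 * 4.628e-07 * 10.3 * 2.4 = 1.01e-02 S

1.01e-02


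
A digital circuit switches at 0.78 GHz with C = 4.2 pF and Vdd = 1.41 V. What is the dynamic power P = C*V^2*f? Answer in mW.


Step 1: V^2 = 1.41^2 = 1.9881 V^2
Step 2: P = C*V^2*f = 4.2e-12 F * 1.9881 * 0.78e9 Hz
Step 3: P = 6.5130156e-03 W
Step 4: P = 6.513 mW

6.513


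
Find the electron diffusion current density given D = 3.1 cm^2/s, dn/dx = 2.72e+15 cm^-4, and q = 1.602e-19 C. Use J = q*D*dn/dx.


Step 1: J = q * D * (dn/dx)
Step 2: J = 1.602e-19 * 3.1 * 2.72e+15
Step 3: J = 1.35e-03 A/cm^2

1.35e-03


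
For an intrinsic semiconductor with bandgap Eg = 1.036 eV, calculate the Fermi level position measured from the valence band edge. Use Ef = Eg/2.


Step 1: For an intrinsic semiconductor, the Fermi level sits at midgap.
Step 2: Ef = Eg / 2 = 1.036 / 2 = 0.518 eV

0.518
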